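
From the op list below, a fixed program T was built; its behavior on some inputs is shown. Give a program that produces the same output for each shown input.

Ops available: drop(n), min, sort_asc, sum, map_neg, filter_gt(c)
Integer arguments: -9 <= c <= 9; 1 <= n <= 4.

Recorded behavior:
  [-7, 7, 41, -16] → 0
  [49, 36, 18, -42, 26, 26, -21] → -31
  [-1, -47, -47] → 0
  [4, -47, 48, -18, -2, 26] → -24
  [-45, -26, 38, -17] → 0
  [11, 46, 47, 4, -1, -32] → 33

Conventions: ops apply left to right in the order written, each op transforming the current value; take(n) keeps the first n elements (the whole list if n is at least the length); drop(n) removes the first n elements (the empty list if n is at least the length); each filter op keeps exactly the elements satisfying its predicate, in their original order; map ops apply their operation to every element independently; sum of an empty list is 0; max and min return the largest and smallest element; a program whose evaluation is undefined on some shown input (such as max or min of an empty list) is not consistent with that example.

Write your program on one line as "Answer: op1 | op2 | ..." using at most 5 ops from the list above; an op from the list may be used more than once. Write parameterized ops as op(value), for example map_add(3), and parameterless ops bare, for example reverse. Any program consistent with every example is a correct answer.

drop(3) | map_neg | drop(1) | sum

Check, running the answer program on each example:
  [-7, 7, 41, -16] -> [-16] -> [16] -> [] -> 0
  [49, 36, 18, -42, 26, 26, -21] -> [-42, 26, 26, -21] -> [42, -26, -26, 21] -> [-26, -26, 21] -> -31
  [-1, -47, -47] -> [] -> [] -> [] -> 0
  [4, -47, 48, -18, -2, 26] -> [-18, -2, 26] -> [18, 2, -26] -> [2, -26] -> -24
  [-45, -26, 38, -17] -> [-17] -> [17] -> [] -> 0
  [11, 46, 47, 4, -1, -32] -> [4, -1, -32] -> [-4, 1, 32] -> [1, 32] -> 33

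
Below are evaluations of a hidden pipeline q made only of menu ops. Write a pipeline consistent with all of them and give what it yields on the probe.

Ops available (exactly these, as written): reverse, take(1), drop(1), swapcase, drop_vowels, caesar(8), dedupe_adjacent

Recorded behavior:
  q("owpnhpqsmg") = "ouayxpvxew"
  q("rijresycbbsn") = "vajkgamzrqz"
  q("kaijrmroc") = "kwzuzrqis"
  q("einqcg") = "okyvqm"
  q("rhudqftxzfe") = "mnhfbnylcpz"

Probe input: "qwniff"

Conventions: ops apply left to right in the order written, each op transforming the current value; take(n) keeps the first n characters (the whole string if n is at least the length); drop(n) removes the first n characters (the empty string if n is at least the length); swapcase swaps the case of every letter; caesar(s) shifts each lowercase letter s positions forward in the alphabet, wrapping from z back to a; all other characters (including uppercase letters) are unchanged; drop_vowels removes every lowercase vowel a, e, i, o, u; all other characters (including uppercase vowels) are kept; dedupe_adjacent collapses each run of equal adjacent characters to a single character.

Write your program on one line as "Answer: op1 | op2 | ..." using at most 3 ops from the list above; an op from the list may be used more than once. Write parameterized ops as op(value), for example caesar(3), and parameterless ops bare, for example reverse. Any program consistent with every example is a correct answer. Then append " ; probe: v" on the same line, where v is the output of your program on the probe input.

dedupe_adjacent | reverse | caesar(8) ; probe: "nqvey"

Check, running the answer program on each example:
  "owpnhpqsmg" -> "owpnhpqsmg" -> "gmsqphnpwo" -> "ouayxpvxew"
  "rijresycbbsn" -> "rijresycbsn" -> "nsbcyserjir" -> "vajkgamzrqz"
  "kaijrmroc" -> "kaijrmroc" -> "cormrjiak" -> "kwzuzrqis"
  "einqcg" -> "einqcg" -> "gcqnie" -> "okyvqm"
  "rhudqftxzfe" -> "rhudqftxzfe" -> "efzxtfqduhr" -> "mnhfbnylcpz"
  probe: "qwniff" -> "qwnif" -> "finwq" -> "nqvey"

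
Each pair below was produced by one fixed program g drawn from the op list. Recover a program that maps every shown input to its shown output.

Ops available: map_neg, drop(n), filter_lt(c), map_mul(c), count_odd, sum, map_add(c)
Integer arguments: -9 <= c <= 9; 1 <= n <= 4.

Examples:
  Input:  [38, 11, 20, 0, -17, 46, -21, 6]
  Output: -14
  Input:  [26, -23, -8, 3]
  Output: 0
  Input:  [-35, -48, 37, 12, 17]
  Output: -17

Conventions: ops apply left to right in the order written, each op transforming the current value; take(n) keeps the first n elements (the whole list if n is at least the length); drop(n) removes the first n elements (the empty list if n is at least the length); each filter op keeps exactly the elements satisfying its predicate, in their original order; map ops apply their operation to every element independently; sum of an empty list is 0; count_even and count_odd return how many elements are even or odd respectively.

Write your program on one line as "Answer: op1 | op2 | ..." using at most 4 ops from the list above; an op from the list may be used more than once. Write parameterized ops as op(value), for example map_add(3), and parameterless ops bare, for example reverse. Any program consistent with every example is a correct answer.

drop(4) | map_mul(-1) | sum

Check, running the answer program on each example:
  [38, 11, 20, 0, -17, 46, -21, 6] -> [-17, 46, -21, 6] -> [17, -46, 21, -6] -> -14
  [26, -23, -8, 3] -> [] -> [] -> 0
  [-35, -48, 37, 12, 17] -> [17] -> [-17] -> -17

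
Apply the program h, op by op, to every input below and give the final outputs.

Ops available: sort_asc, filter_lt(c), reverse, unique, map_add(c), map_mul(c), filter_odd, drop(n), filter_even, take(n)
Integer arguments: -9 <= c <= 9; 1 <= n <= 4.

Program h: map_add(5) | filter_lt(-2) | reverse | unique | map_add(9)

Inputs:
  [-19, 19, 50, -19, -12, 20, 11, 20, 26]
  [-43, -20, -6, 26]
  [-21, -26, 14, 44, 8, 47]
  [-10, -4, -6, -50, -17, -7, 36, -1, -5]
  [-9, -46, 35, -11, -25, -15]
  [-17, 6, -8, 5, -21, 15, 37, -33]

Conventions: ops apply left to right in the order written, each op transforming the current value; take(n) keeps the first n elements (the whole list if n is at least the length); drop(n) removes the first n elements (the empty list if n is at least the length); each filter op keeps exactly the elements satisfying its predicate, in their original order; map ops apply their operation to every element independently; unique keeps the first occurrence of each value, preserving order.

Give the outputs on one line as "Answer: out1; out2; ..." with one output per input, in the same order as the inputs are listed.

Execution, op by op:
  [-19, 19, 50, -19, -12, 20, 11, 20, 26] -> [-14, 24, 55, -14, -7, 25, 16, 25, 31] -> [-14, -14, -7] -> [-7, -14, -14] -> [-7, -14] -> [2, -5]
  [-43, -20, -6, 26] -> [-38, -15, -1, 31] -> [-38, -15] -> [-15, -38] -> [-15, -38] -> [-6, -29]
  [-21, -26, 14, 44, 8, 47] -> [-16, -21, 19, 49, 13, 52] -> [-16, -21] -> [-21, -16] -> [-21, -16] -> [-12, -7]
  [-10, -4, -6, -50, -17, -7, 36, -1, -5] -> [-5, 1, -1, -45, -12, -2, 41, 4, 0] -> [-5, -45, -12] -> [-12, -45, -5] -> [-12, -45, -5] -> [-3, -36, 4]
  [-9, -46, 35, -11, -25, -15] -> [-4, -41, 40, -6, -20, -10] -> [-4, -41, -6, -20, -10] -> [-10, -20, -6, -41, -4] -> [-10, -20, -6, -41, -4] -> [-1, -11, 3, -32, 5]
  [-17, 6, -8, 5, -21, 15, 37, -33] -> [-12, 11, -3, 10, -16, 20, 42, -28] -> [-12, -3, -16, -28] -> [-28, -16, -3, -12] -> [-28, -16, -3, -12] -> [-19, -7, 6, -3]

[2, -5]; [-6, -29]; [-12, -7]; [-3, -36, 4]; [-1, -11, 3, -32, 5]; [-19, -7, 6, -3]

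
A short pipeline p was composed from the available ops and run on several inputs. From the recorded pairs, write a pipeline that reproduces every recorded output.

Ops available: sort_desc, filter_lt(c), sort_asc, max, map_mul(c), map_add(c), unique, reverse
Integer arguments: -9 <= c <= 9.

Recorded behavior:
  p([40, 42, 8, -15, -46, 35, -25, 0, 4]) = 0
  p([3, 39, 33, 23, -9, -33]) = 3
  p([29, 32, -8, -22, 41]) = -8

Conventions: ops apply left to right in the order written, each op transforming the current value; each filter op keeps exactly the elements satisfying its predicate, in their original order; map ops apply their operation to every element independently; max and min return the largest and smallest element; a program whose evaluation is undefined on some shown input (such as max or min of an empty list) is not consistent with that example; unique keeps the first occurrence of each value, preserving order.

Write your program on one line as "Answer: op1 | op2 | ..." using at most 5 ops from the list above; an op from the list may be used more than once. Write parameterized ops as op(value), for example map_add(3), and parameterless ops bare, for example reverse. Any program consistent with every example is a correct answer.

reverse | sort_desc | filter_lt(4) | max

Check, running the answer program on each example:
  [40, 42, 8, -15, -46, 35, -25, 0, 4] -> [4, 0, -25, 35, -46, -15, 8, 42, 40] -> [42, 40, 35, 8, 4, 0, -15, -25, -46] -> [0, -15, -25, -46] -> 0
  [3, 39, 33, 23, -9, -33] -> [-33, -9, 23, 33, 39, 3] -> [39, 33, 23, 3, -9, -33] -> [3, -9, -33] -> 3
  [29, 32, -8, -22, 41] -> [41, -22, -8, 32, 29] -> [41, 32, 29, -8, -22] -> [-8, -22] -> -8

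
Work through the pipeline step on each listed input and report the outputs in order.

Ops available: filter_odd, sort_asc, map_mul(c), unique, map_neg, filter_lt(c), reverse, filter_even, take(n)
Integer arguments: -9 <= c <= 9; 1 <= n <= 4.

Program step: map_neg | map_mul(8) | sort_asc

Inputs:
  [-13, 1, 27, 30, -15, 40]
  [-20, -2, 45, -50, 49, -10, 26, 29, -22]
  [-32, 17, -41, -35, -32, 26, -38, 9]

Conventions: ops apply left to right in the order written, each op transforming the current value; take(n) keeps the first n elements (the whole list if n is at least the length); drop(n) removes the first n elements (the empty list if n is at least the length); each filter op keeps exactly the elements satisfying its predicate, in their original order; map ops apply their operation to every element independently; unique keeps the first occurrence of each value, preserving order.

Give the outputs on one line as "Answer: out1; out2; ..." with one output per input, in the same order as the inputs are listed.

Execution, op by op:
  [-13, 1, 27, 30, -15, 40] -> [13, -1, -27, -30, 15, -40] -> [104, -8, -216, -240, 120, -320] -> [-320, -240, -216, -8, 104, 120]
  [-20, -2, 45, -50, 49, -10, 26, 29, -22] -> [20, 2, -45, 50, -49, 10, -26, -29, 22] -> [160, 16, -360, 400, -392, 80, -208, -232, 176] -> [-392, -360, -232, -208, 16, 80, 160, 176, 400]
  [-32, 17, -41, -35, -32, 26, -38, 9] -> [32, -17, 41, 35, 32, -26, 38, -9] -> [256, -136, 328, 280, 256, -208, 304, -72] -> [-208, -136, -72, 256, 256, 280, 304, 328]

[-320, -240, -216, -8, 104, 120]; [-392, -360, -232, -208, 16, 80, 160, 176, 400]; [-208, -136, -72, 256, 256, 280, 304, 328]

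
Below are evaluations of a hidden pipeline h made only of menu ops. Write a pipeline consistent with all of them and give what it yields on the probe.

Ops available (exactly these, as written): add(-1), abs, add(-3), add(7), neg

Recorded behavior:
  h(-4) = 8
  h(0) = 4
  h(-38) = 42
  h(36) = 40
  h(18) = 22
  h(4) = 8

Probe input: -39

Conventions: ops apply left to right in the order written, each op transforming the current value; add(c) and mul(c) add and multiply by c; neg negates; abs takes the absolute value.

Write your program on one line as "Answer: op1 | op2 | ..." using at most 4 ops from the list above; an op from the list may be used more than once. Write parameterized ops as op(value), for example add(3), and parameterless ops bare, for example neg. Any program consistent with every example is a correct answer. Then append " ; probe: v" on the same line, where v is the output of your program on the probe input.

abs | add(-3) | add(7) ; probe: 43

Check, running the answer program on each example:
  -4 -> 4 -> 1 -> 8
  0 -> 0 -> -3 -> 4
  -38 -> 38 -> 35 -> 42
  36 -> 36 -> 33 -> 40
  18 -> 18 -> 15 -> 22
  4 -> 4 -> 1 -> 8
  probe: -39 -> 39 -> 36 -> 43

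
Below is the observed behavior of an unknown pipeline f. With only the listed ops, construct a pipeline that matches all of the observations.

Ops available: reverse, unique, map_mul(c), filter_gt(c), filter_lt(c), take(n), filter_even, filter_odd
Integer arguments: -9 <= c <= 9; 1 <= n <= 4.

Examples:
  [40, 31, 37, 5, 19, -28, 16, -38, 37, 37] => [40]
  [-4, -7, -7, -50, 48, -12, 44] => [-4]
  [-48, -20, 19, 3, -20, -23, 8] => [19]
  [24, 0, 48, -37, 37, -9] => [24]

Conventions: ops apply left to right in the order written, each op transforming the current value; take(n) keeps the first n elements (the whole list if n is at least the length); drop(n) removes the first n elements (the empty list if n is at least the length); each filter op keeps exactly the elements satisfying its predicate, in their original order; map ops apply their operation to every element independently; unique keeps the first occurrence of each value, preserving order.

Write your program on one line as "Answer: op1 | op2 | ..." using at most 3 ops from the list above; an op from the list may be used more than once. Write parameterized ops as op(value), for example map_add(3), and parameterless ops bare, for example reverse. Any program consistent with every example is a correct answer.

take(3) | filter_gt(-6) | take(1)

Check, running the answer program on each example:
  [40, 31, 37, 5, 19, -28, 16, -38, 37, 37] -> [40, 31, 37] -> [40, 31, 37] -> [40]
  [-4, -7, -7, -50, 48, -12, 44] -> [-4, -7, -7] -> [-4] -> [-4]
  [-48, -20, 19, 3, -20, -23, 8] -> [-48, -20, 19] -> [19] -> [19]
  [24, 0, 48, -37, 37, -9] -> [24, 0, 48] -> [24, 0, 48] -> [24]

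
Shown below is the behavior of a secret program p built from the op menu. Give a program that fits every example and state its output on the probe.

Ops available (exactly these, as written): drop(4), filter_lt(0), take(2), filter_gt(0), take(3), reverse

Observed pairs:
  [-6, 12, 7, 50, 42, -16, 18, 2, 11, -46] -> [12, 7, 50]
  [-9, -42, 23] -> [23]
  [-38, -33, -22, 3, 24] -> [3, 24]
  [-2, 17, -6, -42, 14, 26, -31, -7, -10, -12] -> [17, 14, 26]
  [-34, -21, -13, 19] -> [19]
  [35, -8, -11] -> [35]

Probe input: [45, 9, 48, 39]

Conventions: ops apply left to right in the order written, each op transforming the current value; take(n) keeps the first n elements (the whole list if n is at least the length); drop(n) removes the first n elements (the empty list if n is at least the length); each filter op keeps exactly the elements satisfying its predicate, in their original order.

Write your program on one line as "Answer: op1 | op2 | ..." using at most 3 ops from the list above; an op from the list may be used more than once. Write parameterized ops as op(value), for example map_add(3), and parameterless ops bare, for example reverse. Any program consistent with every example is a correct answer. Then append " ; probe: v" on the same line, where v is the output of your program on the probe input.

filter_gt(0) | take(3) ; probe: [45, 9, 48]

Check, running the answer program on each example:
  [-6, 12, 7, 50, 42, -16, 18, 2, 11, -46] -> [12, 7, 50, 42, 18, 2, 11] -> [12, 7, 50]
  [-9, -42, 23] -> [23] -> [23]
  [-38, -33, -22, 3, 24] -> [3, 24] -> [3, 24]
  [-2, 17, -6, -42, 14, 26, -31, -7, -10, -12] -> [17, 14, 26] -> [17, 14, 26]
  [-34, -21, -13, 19] -> [19] -> [19]
  [35, -8, -11] -> [35] -> [35]
  probe: [45, 9, 48, 39] -> [45, 9, 48, 39] -> [45, 9, 48]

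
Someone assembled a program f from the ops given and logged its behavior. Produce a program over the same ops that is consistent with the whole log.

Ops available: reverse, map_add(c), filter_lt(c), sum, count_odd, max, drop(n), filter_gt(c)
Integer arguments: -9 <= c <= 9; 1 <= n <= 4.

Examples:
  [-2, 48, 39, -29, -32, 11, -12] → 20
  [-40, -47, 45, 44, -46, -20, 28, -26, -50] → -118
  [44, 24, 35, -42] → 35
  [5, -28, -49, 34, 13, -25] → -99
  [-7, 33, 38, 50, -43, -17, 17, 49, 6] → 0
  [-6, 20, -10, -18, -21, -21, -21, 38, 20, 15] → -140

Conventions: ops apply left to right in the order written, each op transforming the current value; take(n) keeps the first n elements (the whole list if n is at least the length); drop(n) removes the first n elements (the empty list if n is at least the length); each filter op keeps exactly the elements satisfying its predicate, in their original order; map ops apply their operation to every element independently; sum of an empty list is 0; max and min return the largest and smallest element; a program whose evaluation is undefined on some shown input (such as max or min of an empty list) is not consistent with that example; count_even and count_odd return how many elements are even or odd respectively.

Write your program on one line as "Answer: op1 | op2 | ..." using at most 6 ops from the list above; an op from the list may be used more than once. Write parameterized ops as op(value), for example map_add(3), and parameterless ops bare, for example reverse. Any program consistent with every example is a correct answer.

map_add(-9) | reverse | drop(2) | drop(1) | sum

Check, running the answer program on each example:
  [-2, 48, 39, -29, -32, 11, -12] -> [-11, 39, 30, -38, -41, 2, -21] -> [-21, 2, -41, -38, 30, 39, -11] -> [-41, -38, 30, 39, -11] -> [-38, 30, 39, -11] -> 20
  [-40, -47, 45, 44, -46, -20, 28, -26, -50] -> [-49, -56, 36, 35, -55, -29, 19, -35, -59] -> [-59, -35, 19, -29, -55, 35, 36, -56, -49] -> [19, -29, -55, 35, 36, -56, -49] -> [-29, -55, 35, 36, -56, -49] -> -118
  [44, 24, 35, -42] -> [35, 15, 26, -51] -> [-51, 26, 15, 35] -> [15, 35] -> [35] -> 35
  [5, -28, -49, 34, 13, -25] -> [-4, -37, -58, 25, 4, -34] -> [-34, 4, 25, -58, -37, -4] -> [25, -58, -37, -4] -> [-58, -37, -4] -> -99
  [-7, 33, 38, 50, -43, -17, 17, 49, 6] -> [-16, 24, 29, 41, -52, -26, 8, 40, -3] -> [-3, 40, 8, -26, -52, 41, 29, 24, -16] -> [8, -26, -52, 41, 29, 24, -16] -> [-26, -52, 41, 29, 24, -16] -> 0
  [-6, 20, -10, -18, -21, -21, -21, 38, 20, 15] -> [-15, 11, -19, -27, -30, -30, -30, 29, 11, 6] -> [6, 11, 29, -30, -30, -30, -27, -19, 11, -15] -> [29, -30, -30, -30, -27, -19, 11, -15] -> [-30, -30, -30, -27, -19, 11, -15] -> -140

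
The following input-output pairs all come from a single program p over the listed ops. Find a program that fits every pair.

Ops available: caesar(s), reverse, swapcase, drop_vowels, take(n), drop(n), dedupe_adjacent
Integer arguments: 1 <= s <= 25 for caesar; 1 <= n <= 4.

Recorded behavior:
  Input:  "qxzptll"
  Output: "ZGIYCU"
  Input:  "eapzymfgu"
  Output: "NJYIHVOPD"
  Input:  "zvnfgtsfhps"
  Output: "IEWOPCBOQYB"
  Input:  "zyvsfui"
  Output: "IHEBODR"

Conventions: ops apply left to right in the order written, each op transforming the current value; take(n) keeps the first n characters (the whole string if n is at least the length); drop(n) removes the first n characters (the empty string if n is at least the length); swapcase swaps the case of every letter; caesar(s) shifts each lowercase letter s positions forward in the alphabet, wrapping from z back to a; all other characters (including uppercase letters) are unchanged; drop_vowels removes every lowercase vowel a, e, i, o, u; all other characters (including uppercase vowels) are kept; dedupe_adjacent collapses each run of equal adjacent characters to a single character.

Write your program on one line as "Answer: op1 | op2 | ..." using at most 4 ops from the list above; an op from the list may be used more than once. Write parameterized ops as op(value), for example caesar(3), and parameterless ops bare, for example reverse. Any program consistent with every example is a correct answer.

caesar(9) | swapcase | dedupe_adjacent

Check, running the answer program on each example:
  "qxzptll" -> "zgiycuu" -> "ZGIYCUU" -> "ZGIYCU"
  "eapzymfgu" -> "njyihvopd" -> "NJYIHVOPD" -> "NJYIHVOPD"
  "zvnfgtsfhps" -> "iewopcboqyb" -> "IEWOPCBOQYB" -> "IEWOPCBOQYB"
  "zyvsfui" -> "ihebodr" -> "IHEBODR" -> "IHEBODR"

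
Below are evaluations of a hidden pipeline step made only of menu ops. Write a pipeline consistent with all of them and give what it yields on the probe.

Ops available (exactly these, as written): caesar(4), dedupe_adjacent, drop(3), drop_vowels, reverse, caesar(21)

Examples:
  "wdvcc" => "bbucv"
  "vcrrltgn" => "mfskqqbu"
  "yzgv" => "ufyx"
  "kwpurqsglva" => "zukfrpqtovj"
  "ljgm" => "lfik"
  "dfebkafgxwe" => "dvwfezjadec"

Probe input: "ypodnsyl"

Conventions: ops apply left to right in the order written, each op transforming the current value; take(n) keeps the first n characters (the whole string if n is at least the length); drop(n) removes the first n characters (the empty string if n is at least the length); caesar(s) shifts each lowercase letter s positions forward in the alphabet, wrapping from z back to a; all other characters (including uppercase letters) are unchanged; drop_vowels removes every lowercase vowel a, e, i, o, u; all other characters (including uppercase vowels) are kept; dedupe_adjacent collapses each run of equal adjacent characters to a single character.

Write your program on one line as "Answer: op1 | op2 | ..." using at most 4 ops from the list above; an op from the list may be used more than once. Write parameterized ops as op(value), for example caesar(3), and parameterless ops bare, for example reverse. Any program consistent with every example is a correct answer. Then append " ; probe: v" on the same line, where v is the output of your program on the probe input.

caesar(21) | reverse | caesar(4) ; probe: "kxrmcnox"

Check, running the answer program on each example:
  "wdvcc" -> "ryqxx" -> "xxqyr" -> "bbucv"
  "vcrrltgn" -> "qxmmgobi" -> "ibogmmxq" -> "mfskqqbu"
  "yzgv" -> "tubq" -> "qbut" -> "ufyx"
  "kwpurqsglva" -> "frkpmlnbgqv" -> "vqgbnlmpkrf" -> "zukfrpqtovj"
  "ljgm" -> "gebh" -> "hbeg" -> "lfik"
  "dfebkafgxwe" -> "yazwfvabsrz" -> "zrsbavfwzay" -> "dvwfezjadec"
  probe: "ypodnsyl" -> "tkjyintg" -> "gtniyjkt" -> "kxrmcnox"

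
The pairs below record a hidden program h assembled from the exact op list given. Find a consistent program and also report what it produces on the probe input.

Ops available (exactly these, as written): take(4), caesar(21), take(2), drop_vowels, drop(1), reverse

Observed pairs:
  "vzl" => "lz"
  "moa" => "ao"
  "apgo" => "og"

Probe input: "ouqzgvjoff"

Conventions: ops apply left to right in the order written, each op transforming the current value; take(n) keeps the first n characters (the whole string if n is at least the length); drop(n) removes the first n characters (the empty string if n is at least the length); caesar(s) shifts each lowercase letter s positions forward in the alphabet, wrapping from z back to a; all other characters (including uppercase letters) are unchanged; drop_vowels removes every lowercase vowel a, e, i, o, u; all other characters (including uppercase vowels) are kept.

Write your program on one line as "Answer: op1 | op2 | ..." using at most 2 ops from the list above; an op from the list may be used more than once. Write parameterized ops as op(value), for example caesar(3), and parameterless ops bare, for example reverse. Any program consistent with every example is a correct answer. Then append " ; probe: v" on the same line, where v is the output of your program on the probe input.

reverse | take(2) ; probe: "ff"

Check, running the answer program on each example:
  "vzl" -> "lzv" -> "lz"
  "moa" -> "aom" -> "ao"
  "apgo" -> "ogpa" -> "og"
  probe: "ouqzgvjoff" -> "ffojvgzquo" -> "ff"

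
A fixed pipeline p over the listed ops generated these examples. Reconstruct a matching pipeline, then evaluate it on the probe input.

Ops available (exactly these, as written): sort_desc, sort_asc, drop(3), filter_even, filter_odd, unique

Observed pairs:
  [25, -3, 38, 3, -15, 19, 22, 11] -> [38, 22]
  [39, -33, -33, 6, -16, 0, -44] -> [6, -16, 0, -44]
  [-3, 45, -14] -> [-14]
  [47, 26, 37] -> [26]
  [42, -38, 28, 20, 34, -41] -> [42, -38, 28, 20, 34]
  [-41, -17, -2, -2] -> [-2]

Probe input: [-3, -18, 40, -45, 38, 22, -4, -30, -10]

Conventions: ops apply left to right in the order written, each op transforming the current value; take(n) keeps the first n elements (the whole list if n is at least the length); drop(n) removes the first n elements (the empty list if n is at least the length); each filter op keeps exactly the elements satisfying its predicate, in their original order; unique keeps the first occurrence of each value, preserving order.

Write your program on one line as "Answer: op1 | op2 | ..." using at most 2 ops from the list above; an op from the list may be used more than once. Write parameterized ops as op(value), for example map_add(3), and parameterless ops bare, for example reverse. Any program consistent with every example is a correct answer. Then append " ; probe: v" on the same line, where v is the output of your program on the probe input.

unique | filter_even ; probe: [-18, 40, 38, 22, -4, -30, -10]

Check, running the answer program on each example:
  [25, -3, 38, 3, -15, 19, 22, 11] -> [25, -3, 38, 3, -15, 19, 22, 11] -> [38, 22]
  [39, -33, -33, 6, -16, 0, -44] -> [39, -33, 6, -16, 0, -44] -> [6, -16, 0, -44]
  [-3, 45, -14] -> [-3, 45, -14] -> [-14]
  [47, 26, 37] -> [47, 26, 37] -> [26]
  [42, -38, 28, 20, 34, -41] -> [42, -38, 28, 20, 34, -41] -> [42, -38, 28, 20, 34]
  [-41, -17, -2, -2] -> [-41, -17, -2] -> [-2]
  probe: [-3, -18, 40, -45, 38, 22, -4, -30, -10] -> [-3, -18, 40, -45, 38, 22, -4, -30, -10] -> [-18, 40, 38, 22, -4, -30, -10]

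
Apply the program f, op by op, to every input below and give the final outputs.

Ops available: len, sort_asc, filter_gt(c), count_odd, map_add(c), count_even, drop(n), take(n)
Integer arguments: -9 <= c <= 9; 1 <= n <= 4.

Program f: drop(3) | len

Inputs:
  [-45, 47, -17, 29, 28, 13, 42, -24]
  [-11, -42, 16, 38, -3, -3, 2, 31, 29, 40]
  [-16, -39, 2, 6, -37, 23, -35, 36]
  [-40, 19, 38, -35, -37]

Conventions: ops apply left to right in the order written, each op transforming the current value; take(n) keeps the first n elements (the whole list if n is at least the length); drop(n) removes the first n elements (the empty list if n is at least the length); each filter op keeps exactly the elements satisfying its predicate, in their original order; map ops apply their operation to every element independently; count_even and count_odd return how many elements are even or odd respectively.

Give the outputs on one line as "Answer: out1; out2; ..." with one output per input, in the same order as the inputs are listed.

5; 7; 5; 2

Execution, op by op:
  [-45, 47, -17, 29, 28, 13, 42, -24] -> [29, 28, 13, 42, -24] -> 5
  [-11, -42, 16, 38, -3, -3, 2, 31, 29, 40] -> [38, -3, -3, 2, 31, 29, 40] -> 7
  [-16, -39, 2, 6, -37, 23, -35, 36] -> [6, -37, 23, -35, 36] -> 5
  [-40, 19, 38, -35, -37] -> [-35, -37] -> 2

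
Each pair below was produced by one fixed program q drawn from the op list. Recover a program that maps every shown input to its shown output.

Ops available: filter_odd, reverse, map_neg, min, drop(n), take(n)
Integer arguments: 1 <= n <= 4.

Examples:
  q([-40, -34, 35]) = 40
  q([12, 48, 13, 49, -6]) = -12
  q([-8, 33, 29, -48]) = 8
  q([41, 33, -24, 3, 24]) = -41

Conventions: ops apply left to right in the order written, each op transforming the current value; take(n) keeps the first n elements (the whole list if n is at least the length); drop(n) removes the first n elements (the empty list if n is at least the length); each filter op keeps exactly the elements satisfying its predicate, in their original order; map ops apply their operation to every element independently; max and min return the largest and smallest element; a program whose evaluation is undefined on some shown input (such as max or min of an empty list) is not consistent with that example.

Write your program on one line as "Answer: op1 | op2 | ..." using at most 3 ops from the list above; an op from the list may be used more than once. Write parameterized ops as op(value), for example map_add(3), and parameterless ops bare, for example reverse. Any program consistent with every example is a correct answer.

map_neg | take(1) | min

Check, running the answer program on each example:
  [-40, -34, 35] -> [40, 34, -35] -> [40] -> 40
  [12, 48, 13, 49, -6] -> [-12, -48, -13, -49, 6] -> [-12] -> -12
  [-8, 33, 29, -48] -> [8, -33, -29, 48] -> [8] -> 8
  [41, 33, -24, 3, 24] -> [-41, -33, 24, -3, -24] -> [-41] -> -41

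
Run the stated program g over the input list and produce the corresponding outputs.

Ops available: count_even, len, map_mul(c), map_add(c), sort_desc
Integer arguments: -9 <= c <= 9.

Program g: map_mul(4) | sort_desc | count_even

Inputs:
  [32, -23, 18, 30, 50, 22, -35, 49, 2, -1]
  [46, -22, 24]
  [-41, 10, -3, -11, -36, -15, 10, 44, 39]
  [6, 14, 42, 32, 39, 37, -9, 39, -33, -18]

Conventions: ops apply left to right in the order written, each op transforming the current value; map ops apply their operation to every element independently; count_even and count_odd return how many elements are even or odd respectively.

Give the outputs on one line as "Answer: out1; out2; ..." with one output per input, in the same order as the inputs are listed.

Execution, op by op:
  [32, -23, 18, 30, 50, 22, -35, 49, 2, -1] -> [128, -92, 72, 120, 200, 88, -140, 196, 8, -4] -> [200, 196, 128, 120, 88, 72, 8, -4, -92, -140] -> 10
  [46, -22, 24] -> [184, -88, 96] -> [184, 96, -88] -> 3
  [-41, 10, -3, -11, -36, -15, 10, 44, 39] -> [-164, 40, -12, -44, -144, -60, 40, 176, 156] -> [176, 156, 40, 40, -12, -44, -60, -144, -164] -> 9
  [6, 14, 42, 32, 39, 37, -9, 39, -33, -18] -> [24, 56, 168, 128, 156, 148, -36, 156, -132, -72] -> [168, 156, 156, 148, 128, 56, 24, -36, -72, -132] -> 10

10; 3; 9; 10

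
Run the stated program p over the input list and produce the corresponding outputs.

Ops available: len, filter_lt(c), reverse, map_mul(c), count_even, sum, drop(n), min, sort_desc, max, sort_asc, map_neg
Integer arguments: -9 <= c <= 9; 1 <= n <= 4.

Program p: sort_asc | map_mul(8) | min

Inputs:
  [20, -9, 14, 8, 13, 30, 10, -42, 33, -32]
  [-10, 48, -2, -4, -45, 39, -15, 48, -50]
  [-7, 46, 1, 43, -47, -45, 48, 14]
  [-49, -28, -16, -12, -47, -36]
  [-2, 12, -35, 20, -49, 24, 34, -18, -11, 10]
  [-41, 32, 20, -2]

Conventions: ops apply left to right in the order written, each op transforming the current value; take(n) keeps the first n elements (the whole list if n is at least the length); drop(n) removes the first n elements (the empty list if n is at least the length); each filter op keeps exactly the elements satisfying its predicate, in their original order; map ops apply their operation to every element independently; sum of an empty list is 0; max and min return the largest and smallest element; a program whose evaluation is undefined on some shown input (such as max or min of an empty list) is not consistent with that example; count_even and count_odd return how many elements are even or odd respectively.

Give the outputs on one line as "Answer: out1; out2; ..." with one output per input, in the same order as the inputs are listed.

Execution, op by op:
  [20, -9, 14, 8, 13, 30, 10, -42, 33, -32] -> [-42, -32, -9, 8, 10, 13, 14, 20, 30, 33] -> [-336, -256, -72, 64, 80, 104, 112, 160, 240, 264] -> -336
  [-10, 48, -2, -4, -45, 39, -15, 48, -50] -> [-50, -45, -15, -10, -4, -2, 39, 48, 48] -> [-400, -360, -120, -80, -32, -16, 312, 384, 384] -> -400
  [-7, 46, 1, 43, -47, -45, 48, 14] -> [-47, -45, -7, 1, 14, 43, 46, 48] -> [-376, -360, -56, 8, 112, 344, 368, 384] -> -376
  [-49, -28, -16, -12, -47, -36] -> [-49, -47, -36, -28, -16, -12] -> [-392, -376, -288, -224, -128, -96] -> -392
  [-2, 12, -35, 20, -49, 24, 34, -18, -11, 10] -> [-49, -35, -18, -11, -2, 10, 12, 20, 24, 34] -> [-392, -280, -144, -88, -16, 80, 96, 160, 192, 272] -> -392
  [-41, 32, 20, -2] -> [-41, -2, 20, 32] -> [-328, -16, 160, 256] -> -328

-336; -400; -376; -392; -392; -328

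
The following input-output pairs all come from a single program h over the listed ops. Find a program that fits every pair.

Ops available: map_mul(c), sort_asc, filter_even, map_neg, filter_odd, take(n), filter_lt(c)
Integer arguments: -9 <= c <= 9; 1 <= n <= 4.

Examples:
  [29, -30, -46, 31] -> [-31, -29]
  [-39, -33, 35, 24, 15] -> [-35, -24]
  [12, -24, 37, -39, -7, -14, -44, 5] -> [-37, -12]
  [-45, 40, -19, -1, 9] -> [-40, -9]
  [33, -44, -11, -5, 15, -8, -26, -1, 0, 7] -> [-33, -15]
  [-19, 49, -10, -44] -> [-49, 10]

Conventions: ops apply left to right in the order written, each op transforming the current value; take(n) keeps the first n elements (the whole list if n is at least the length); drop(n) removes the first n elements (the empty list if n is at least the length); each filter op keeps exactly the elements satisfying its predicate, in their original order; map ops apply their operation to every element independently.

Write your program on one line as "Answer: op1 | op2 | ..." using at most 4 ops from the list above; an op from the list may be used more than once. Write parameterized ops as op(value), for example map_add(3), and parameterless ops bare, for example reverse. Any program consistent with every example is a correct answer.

map_neg | sort_asc | take(2)

Check, running the answer program on each example:
  [29, -30, -46, 31] -> [-29, 30, 46, -31] -> [-31, -29, 30, 46] -> [-31, -29]
  [-39, -33, 35, 24, 15] -> [39, 33, -35, -24, -15] -> [-35, -24, -15, 33, 39] -> [-35, -24]
  [12, -24, 37, -39, -7, -14, -44, 5] -> [-12, 24, -37, 39, 7, 14, 44, -5] -> [-37, -12, -5, 7, 14, 24, 39, 44] -> [-37, -12]
  [-45, 40, -19, -1, 9] -> [45, -40, 19, 1, -9] -> [-40, -9, 1, 19, 45] -> [-40, -9]
  [33, -44, -11, -5, 15, -8, -26, -1, 0, 7] -> [-33, 44, 11, 5, -15, 8, 26, 1, 0, -7] -> [-33, -15, -7, 0, 1, 5, 8, 11, 26, 44] -> [-33, -15]
  [-19, 49, -10, -44] -> [19, -49, 10, 44] -> [-49, 10, 19, 44] -> [-49, 10]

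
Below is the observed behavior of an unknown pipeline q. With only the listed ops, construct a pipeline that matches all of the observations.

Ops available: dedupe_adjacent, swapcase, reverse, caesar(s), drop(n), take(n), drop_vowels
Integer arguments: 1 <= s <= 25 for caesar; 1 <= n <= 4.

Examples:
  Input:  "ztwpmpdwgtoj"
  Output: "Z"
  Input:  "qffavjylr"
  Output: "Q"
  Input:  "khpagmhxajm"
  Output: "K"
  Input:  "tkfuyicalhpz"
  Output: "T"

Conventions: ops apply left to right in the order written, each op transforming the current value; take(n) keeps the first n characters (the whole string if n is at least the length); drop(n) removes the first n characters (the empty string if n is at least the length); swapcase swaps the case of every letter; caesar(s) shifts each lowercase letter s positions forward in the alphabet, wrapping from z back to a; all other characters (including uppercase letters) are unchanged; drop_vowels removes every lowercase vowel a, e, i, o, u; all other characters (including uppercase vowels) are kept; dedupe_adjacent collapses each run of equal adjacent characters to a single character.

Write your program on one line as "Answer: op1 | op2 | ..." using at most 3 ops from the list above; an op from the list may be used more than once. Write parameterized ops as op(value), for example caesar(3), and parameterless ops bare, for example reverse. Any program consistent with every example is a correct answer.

dedupe_adjacent | swapcase | take(1)

Check, running the answer program on each example:
  "ztwpmpdwgtoj" -> "ztwpmpdwgtoj" -> "ZTWPMPDWGTOJ" -> "Z"
  "qffavjylr" -> "qfavjylr" -> "QFAVJYLR" -> "Q"
  "khpagmhxajm" -> "khpagmhxajm" -> "KHPAGMHXAJM" -> "K"
  "tkfuyicalhpz" -> "tkfuyicalhpz" -> "TKFUYICALHPZ" -> "T"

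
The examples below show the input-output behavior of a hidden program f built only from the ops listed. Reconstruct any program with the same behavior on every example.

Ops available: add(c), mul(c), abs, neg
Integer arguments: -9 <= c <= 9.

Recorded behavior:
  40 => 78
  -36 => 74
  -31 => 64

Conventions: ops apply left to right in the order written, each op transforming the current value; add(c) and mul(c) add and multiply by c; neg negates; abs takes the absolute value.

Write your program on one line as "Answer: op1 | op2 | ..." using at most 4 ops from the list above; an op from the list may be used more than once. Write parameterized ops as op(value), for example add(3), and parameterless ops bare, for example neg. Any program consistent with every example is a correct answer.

add(-1) | mul(2) | neg | abs

Check, running the answer program on each example:
  40 -> 39 -> 78 -> -78 -> 78
  -36 -> -37 -> -74 -> 74 -> 74
  -31 -> -32 -> -64 -> 64 -> 64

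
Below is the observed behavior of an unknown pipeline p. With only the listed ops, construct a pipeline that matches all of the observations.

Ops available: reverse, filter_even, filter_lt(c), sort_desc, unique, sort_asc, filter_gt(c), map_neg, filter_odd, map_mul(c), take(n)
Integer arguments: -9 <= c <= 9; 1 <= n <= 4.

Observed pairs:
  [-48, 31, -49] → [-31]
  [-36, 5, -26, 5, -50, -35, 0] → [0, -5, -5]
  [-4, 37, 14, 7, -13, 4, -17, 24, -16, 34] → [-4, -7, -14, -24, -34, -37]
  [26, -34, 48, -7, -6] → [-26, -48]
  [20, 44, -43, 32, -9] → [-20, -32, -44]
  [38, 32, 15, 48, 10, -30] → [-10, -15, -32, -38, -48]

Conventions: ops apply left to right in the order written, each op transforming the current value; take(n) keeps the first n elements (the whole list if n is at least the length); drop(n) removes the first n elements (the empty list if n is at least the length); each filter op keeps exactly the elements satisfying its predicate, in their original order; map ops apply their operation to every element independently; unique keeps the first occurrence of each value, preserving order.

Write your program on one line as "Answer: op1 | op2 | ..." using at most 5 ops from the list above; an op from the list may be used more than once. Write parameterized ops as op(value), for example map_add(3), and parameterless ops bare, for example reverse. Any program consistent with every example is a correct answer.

map_neg | sort_asc | filter_lt(2) | reverse

Check, running the answer program on each example:
  [-48, 31, -49] -> [48, -31, 49] -> [-31, 48, 49] -> [-31] -> [-31]
  [-36, 5, -26, 5, -50, -35, 0] -> [36, -5, 26, -5, 50, 35, 0] -> [-5, -5, 0, 26, 35, 36, 50] -> [-5, -5, 0] -> [0, -5, -5]
  [-4, 37, 14, 7, -13, 4, -17, 24, -16, 34] -> [4, -37, -14, -7, 13, -4, 17, -24, 16, -34] -> [-37, -34, -24, -14, -7, -4, 4, 13, 16, 17] -> [-37, -34, -24, -14, -7, -4] -> [-4, -7, -14, -24, -34, -37]
  [26, -34, 48, -7, -6] -> [-26, 34, -48, 7, 6] -> [-48, -26, 6, 7, 34] -> [-48, -26] -> [-26, -48]
  [20, 44, -43, 32, -9] -> [-20, -44, 43, -32, 9] -> [-44, -32, -20, 9, 43] -> [-44, -32, -20] -> [-20, -32, -44]
  [38, 32, 15, 48, 10, -30] -> [-38, -32, -15, -48, -10, 30] -> [-48, -38, -32, -15, -10, 30] -> [-48, -38, -32, -15, -10] -> [-10, -15, -32, -38, -48]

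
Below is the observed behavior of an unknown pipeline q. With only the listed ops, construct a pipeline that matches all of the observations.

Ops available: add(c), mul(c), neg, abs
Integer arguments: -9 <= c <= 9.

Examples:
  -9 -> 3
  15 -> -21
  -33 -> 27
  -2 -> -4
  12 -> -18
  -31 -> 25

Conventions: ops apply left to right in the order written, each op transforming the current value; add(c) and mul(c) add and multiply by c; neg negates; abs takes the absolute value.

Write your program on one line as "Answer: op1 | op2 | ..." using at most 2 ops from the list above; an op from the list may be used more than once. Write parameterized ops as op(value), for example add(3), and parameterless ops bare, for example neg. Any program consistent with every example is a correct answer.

add(6) | neg

Check, running the answer program on each example:
  -9 -> -3 -> 3
  15 -> 21 -> -21
  -33 -> -27 -> 27
  -2 -> 4 -> -4
  12 -> 18 -> -18
  -31 -> -25 -> 25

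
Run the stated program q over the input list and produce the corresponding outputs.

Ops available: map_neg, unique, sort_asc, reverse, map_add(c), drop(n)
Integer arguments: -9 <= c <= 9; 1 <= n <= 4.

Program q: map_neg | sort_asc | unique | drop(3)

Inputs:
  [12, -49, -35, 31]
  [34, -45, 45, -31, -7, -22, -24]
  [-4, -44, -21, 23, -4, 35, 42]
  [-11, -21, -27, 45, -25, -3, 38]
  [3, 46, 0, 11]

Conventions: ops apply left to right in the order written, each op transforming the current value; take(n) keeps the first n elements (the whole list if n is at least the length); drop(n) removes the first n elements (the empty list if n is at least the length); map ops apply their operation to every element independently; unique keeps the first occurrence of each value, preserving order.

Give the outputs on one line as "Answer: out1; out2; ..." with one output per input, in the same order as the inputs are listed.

[49]; [22, 24, 31, 45]; [4, 21, 44]; [11, 21, 25, 27]; [0]

Execution, op by op:
  [12, -49, -35, 31] -> [-12, 49, 35, -31] -> [-31, -12, 35, 49] -> [-31, -12, 35, 49] -> [49]
  [34, -45, 45, -31, -7, -22, -24] -> [-34, 45, -45, 31, 7, 22, 24] -> [-45, -34, 7, 22, 24, 31, 45] -> [-45, -34, 7, 22, 24, 31, 45] -> [22, 24, 31, 45]
  [-4, -44, -21, 23, -4, 35, 42] -> [4, 44, 21, -23, 4, -35, -42] -> [-42, -35, -23, 4, 4, 21, 44] -> [-42, -35, -23, 4, 21, 44] -> [4, 21, 44]
  [-11, -21, -27, 45, -25, -3, 38] -> [11, 21, 27, -45, 25, 3, -38] -> [-45, -38, 3, 11, 21, 25, 27] -> [-45, -38, 3, 11, 21, 25, 27] -> [11, 21, 25, 27]
  [3, 46, 0, 11] -> [-3, -46, 0, -11] -> [-46, -11, -3, 0] -> [-46, -11, -3, 0] -> [0]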